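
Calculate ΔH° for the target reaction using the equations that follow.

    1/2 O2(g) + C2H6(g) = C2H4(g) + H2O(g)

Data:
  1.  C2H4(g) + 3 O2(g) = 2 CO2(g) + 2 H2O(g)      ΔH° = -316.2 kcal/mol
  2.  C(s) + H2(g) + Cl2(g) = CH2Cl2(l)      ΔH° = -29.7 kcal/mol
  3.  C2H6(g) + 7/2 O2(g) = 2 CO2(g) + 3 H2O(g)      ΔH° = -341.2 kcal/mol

ΔH° = -25.0 kcal/mol

eq. 1 reversed: +316.2 kcal/mol
eq. 2: not needed.
eq. 3 as written: -341.2 kcal/mol
ΔH° = (+316.2) + (-341.2) = -25.0 kcal/mol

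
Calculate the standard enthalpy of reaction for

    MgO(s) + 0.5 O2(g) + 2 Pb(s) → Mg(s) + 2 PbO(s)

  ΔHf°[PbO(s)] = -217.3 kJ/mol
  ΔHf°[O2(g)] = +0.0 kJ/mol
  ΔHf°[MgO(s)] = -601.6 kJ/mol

Products: 1·(+0.0) + 2·(-217.3) = -434.6
Reactants: 1·(-601.6) + 1/2·(+0.0) + 2·(+0.0) = -601.6
ΔHrxn = (-434.6) − (-601.6) = 167.0 kJ/mol

ΔHrxn = 167.0 kJ/mol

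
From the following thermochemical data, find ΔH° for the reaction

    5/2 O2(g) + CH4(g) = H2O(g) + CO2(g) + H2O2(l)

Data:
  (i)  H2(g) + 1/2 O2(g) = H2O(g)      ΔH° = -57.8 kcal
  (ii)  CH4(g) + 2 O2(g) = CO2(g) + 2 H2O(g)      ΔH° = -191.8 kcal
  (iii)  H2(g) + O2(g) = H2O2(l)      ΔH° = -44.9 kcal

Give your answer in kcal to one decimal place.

(i) reversed: +57.8 kcal
(ii) as written: -191.8 kcal
(iii) as written: -44.9 kcal
ΔH° = (-1)·(-57.8) + (1)·(-191.8) + (1)·(-44.9) = -178.9 kcal

ΔH° = -178.9 kcal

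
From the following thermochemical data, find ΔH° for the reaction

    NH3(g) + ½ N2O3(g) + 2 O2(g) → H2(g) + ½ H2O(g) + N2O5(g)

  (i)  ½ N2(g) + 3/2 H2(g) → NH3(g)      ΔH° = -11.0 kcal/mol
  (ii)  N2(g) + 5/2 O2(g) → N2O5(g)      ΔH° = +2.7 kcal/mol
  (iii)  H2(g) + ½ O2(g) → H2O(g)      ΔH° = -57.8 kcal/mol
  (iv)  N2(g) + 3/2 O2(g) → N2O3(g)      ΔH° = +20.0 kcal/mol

(i) reversed: +11.0 kcal/mol
(ii) as written: +2.7 kcal/mol
(iii) × 1/2: (1/2)·(-57.8) = -28.9 kcal/mol
(iv) reversed and × 1/2: (-1/2)·(+20.0) = -10.0 kcal/mol
ΔH° = (+11.0) + (+2.7) + (-28.9) + (-10.0) = -25.2 kcal/mol

ΔH° = -25.2 kcal/mol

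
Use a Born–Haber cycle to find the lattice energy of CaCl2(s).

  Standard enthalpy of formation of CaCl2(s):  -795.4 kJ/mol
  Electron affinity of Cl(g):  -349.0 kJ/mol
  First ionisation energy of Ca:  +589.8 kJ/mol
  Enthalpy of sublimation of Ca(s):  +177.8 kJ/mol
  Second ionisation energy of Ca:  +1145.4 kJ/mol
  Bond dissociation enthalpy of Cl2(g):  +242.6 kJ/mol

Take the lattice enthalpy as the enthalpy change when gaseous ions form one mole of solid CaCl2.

U = -2253.0 kJ/mol

ΔHf° = 1·ΔHsub + 1·(ΣIE) + 1·D(Cl2) + 2·EA + U
-795.4 = 1·(+177.8) + 1·(+1735.2) + 1·(+242.6) + 2·(-349.0) + U
U = -795.4 − (+1457.6) = -2253.0 kJ/mol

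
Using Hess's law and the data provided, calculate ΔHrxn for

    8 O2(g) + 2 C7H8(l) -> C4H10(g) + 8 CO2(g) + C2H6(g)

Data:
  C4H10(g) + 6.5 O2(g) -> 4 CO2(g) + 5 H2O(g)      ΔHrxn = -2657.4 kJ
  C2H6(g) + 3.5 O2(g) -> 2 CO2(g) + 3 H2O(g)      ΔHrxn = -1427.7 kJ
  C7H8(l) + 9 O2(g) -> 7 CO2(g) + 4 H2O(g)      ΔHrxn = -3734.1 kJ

equation 1 reversed (C4H10(g) must end up as a product): +2657.4 kJ
equation 2 reversed (C2H6(g) must end up as a product): +1427.7 kJ
equation 3 × 2 (scale by 2 for the 2 C7H8(l)): (2)·(-3734.1) = -7468.2 kJ
Summing the manipulated equations, ΔHrxn = (-1)·(-2657.4) + (-1)·(-1427.7) + (2)·(-3734.1) = -3383.1 kJ

ΔHrxn = -3383.1 kJ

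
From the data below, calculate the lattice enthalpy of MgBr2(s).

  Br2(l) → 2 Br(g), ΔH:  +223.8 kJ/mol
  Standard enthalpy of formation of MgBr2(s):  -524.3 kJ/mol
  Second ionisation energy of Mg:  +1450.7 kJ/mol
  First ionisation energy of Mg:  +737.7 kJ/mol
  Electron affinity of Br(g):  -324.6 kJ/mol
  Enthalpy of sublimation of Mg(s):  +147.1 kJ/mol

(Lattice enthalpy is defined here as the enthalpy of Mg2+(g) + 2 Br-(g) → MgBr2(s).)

ΔHf° = 1·ΔHsub + 1·(ΣIE) + 1·D(Br2) + 2·EA + U
-524.3 = 1·(+147.1) + 1·(+2188.4) + 1·(+223.8) + 2·(-324.6) + U
U = -524.3 − (+1910.1) = -2434.4 kJ/mol

U = -2434.4 kJ/mol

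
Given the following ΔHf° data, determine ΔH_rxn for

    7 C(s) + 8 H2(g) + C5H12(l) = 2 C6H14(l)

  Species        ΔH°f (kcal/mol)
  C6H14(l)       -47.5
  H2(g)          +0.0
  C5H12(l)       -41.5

ΔH_rxn = -53.5 kcal/mol

Products: 2·(-47.5) = -95.0
Reactants: 7·(+0.0) + 8·(+0.0) + 1·(-41.5) = -41.5
ΔH_rxn = (-95.0) − (-41.5) = -53.5 kcal/mol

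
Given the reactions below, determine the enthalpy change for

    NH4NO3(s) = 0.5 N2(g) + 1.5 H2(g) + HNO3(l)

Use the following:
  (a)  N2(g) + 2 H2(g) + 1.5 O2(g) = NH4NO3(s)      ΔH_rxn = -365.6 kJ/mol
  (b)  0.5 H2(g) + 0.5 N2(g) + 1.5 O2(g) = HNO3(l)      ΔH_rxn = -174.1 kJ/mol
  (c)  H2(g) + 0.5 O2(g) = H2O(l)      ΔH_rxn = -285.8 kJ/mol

ΔH_rxn = 191.5 kJ/mol

(a) reversed (reverse to put NH4NO3(s) on the reactant side): +365.6 kJ/mol
(b) as written (HNO3(l) already on the product side): -174.1 kJ/mol
(c): not needed (H2O(l) appears nowhere else).
By Hess's law, ΔH_rxn = (-1)·(-365.6) + (1)·(-174.1) = 191.5 kJ/mol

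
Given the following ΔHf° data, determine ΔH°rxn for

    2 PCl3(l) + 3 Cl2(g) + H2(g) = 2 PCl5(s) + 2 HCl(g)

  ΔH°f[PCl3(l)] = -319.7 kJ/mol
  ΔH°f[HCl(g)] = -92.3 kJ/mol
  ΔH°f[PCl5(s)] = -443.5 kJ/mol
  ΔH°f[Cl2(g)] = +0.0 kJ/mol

Products: 2·(-443.5) + 2·(-92.3) = -1071.6
Reactants: 2·(-319.7) + 3·(+0.0) + 1·(+0.0) = -639.4
ΔH°rxn = (-1071.6) − (-639.4) = -432.2 kJ/mol

ΔH°rxn = -432.2 kJ/mol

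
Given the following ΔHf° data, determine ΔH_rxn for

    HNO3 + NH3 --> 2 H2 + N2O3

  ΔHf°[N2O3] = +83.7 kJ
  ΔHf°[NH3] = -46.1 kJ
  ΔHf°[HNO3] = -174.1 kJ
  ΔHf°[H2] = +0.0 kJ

Products: 2·(+0.0) + 1·(+83.7) = +83.7
Reactants: 1·(-174.1) + 1·(-46.1) = -220.2
ΔH_rxn = (+83.7) − (-220.2) = 303.9 kJ

ΔH_rxn = 303.9 kJ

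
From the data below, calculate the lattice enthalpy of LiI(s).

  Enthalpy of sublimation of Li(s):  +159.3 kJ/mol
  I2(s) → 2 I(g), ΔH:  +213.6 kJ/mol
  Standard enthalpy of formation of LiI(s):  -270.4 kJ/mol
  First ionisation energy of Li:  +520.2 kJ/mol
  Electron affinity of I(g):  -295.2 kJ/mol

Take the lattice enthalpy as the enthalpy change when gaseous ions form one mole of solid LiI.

U = -761.5 kJ/mol

ΔHf° = 1·ΔHsub + 1·(ΣIE) + 1/2·D(I2) + 1·EA + U
-270.4 = 1·(+159.3) + 1·(+520.2) + 1/2·(+213.6) + 1·(-295.2) + U
U = -270.4 − (+491.1) = -761.5 kJ/mol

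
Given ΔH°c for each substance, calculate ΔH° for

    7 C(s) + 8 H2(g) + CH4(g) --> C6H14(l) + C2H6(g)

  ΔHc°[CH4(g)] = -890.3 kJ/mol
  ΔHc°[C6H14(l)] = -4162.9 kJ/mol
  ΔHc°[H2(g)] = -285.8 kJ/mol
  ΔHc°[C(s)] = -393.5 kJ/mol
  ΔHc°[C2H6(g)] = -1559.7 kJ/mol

ΔH° = -208.6 kJ/mol

Using ΔH = Σ nΔHc°(reactants) − Σ nΔHc°(products):
= [7·(-393.5) + 8·(-285.8) + 1·(-890.3)] − [1·(-4162.9) + 1·(-1559.7)]
= -208.6 kJ/mol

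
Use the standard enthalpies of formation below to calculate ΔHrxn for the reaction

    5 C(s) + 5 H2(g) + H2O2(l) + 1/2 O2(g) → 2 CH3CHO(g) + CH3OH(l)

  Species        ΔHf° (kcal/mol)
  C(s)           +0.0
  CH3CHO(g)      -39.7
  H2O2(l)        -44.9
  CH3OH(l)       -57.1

ΔHrxn = -91.6 kcal/mol

Products: 2·(-39.7) + 1·(-57.1) = -136.5
Reactants: 5·(+0.0) + 5·(+0.0) + 1·(-44.9) + 1/2·(+0.0) = -44.9
ΔHrxn = (-136.5) − (-44.9) = -91.6 kcal/mol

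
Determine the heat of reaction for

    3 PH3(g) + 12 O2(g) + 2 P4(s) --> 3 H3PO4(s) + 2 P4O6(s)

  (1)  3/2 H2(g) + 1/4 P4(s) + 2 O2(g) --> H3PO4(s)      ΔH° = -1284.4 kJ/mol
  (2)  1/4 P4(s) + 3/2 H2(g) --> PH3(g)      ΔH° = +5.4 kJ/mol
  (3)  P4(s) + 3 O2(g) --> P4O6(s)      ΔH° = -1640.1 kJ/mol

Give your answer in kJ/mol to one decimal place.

ΔH° = -7149.6 kJ/mol

(1) × 3 (×3 to match 3 H3PO4(s) in the target): (3)·(-1284.4) = -3853.2 kJ/mol
(2) reversed and × 3 (PH3(g) must end up as a reactant; ×3 to match 3 PH3(g) in the target): (-3)·(+5.4) = -16.2 kJ/mol
(3) × 2 (×2 to match 2 P4O6(s) in the target): (2)·(-1640.1) = -3280.2 kJ/mol
ΔH° = (-3853.2) + (-16.2) + (-3280.2) = -7149.6 kJ/mol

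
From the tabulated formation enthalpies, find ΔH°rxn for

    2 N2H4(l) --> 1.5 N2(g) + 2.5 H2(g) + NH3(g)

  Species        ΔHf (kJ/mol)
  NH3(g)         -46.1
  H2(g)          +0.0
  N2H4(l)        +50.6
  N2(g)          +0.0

ΔH°rxn = -147.3 kJ/mol

ΔH°rxn = Σ nΔHf°(products) − Σ nΔHf°(reactants).
Products: 3/2·(+0.0) + 5/2·(+0.0) + 1·(-46.1) = -46.1
Reactants: 2·(+50.6) = +101.2
ΔH°rxn = (-46.1) − (+101.2) = -147.3 kJ/mol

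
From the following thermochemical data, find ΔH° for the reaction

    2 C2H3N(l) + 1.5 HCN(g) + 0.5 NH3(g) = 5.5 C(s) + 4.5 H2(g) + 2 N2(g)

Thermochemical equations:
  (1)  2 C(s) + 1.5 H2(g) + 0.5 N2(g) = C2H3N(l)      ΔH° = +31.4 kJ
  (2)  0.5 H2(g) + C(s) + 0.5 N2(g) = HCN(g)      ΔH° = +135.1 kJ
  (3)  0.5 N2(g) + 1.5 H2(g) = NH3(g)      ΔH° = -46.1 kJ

ΔH° = -242.4 kJ

(1) reversed and × 2: (-2)·(+31.4) = -62.8 kJ
(2) reversed and × 3/2: (-3/2)·(+135.1) = -202.65 kJ
(3) reversed and × 1/2: (-1/2)·(-46.1) = +23.05 kJ
By Hess's law, ΔH° = (-2)·(+31.4) + (-3/2)·(+135.1) + (-1/2)·(-46.1) = -242.4 kJ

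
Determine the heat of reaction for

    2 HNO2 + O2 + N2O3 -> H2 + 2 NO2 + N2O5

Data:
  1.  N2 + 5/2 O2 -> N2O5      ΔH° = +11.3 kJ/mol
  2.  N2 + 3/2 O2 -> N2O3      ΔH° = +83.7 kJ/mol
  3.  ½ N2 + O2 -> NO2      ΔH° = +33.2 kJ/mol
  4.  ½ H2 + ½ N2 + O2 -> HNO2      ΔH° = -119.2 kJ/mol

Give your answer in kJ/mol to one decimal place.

eq. 1 as written: +11.3 kJ/mol
eq. 2 reversed: -83.7 kJ/mol
eq. 3 × 2: (2)·(+33.2) = +66.4 kJ/mol
eq. 4 reversed and × 2: (-2)·(-119.2) = +238.4 kJ/mol
Combining the equations, ΔH° = (1)·(+11.3) + (-1)·(+83.7) + (2)·(+33.2) + (-2)·(-119.2) = 232.4 kJ/mol

ΔH° = 232.4 kJ/mol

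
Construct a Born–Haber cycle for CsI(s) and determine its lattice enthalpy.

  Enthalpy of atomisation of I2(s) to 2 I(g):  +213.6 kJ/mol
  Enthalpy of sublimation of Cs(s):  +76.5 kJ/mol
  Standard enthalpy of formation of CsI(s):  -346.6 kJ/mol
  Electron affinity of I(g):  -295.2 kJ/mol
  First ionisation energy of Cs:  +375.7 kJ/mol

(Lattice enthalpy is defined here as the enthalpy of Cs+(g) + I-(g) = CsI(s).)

ΔHf° = 1·ΔHsub + 1·(ΣIE) + 1/2·D(I2) + 1·EA + U
-346.6 = 1·(+76.5) + 1·(+375.7) + 1/2·(+213.6) + 1·(-295.2) + U
U = -346.6 − (+263.8) = -610.4 kJ/mol

U = -610.4 kJ/mol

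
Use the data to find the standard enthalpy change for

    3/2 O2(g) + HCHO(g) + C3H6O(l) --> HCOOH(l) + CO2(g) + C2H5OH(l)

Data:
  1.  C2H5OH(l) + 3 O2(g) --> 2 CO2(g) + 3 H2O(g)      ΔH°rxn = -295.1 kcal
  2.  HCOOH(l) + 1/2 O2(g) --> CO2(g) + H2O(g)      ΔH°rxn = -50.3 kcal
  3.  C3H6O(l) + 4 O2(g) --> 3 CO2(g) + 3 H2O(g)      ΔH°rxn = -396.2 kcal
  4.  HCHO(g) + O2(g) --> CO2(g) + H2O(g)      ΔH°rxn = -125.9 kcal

eq. 1 reversed: +295.1 kcal
eq. 2 reversed: +50.3 kcal
eq. 3 as written: -396.2 kcal
eq. 4 as written: -125.9 kcal
ΔH°rxn = (-1)·(-295.1) + (-1)·(-50.3) + (1)·(-396.2) + (1)·(-125.9) = -176.7 kcal

ΔH°rxn = -176.7 kcal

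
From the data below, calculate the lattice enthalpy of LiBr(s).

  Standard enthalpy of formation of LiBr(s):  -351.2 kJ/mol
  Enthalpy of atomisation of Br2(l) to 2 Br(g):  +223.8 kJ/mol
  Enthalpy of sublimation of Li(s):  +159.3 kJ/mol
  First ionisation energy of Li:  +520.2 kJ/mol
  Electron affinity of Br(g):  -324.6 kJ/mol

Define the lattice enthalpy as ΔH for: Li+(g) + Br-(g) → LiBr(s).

ΔHf° = 1·ΔHsub + 1·(ΣIE) + 1/2·D(Br2) + 1·EA + U
-351.2 = 1·(+159.3) + 1·(+520.2) + 1/2·(+223.8) + 1·(-324.6) + U
U = -351.2 − (+466.8) = -818.0 kJ/mol

U = -818.0 kJ/mol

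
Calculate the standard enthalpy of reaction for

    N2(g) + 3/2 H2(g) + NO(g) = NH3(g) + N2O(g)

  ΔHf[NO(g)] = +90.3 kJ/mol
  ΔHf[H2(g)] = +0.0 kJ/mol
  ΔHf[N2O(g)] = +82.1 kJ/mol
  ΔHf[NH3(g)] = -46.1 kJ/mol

ΔH° = -54.3 kJ/mol

Products: 1·(-46.1) + 1·(+82.1) = +36.0
Reactants: 1·(+0.0) + 3/2·(+0.0) + 1·(+90.3) = +90.3
ΔH° = (+36.0) − (+90.3) = -54.3 kJ/mol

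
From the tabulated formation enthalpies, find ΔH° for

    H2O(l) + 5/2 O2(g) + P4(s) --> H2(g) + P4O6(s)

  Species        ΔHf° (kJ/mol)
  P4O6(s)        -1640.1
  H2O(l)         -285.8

ΔH° = -1354.3 kJ/mol

ΔH°rxn = Σ nΔHf°(products) − Σ nΔHf°(reactants).
Products: 1·(+0.0) + 1·(-1640.1) = -1640.1
Reactants: 1·(-285.8) + 5/2·(+0.0) + 1·(+0.0) = -285.8
ΔH° = (-1640.1) − (-285.8) = -1354.3 kJ/mol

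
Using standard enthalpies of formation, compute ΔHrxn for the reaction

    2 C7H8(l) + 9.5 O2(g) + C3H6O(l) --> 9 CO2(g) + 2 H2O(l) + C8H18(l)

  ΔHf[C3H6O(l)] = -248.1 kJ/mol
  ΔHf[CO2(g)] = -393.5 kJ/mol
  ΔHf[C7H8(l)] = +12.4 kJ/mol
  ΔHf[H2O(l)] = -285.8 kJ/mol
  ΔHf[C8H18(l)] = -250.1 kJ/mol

ΔH°rxn = Σ nΔHf°(products) − Σ nΔHf°(reactants).
Products: 9·(-393.5) + 2·(-285.8) + 1·(-250.1) = -4363.2
Reactants: 2·(+12.4) + 19/2·(+0.0) + 1·(-248.1) = -223.3
ΔHrxn = (-4363.2) − (-223.3) = -4139.9 kJ/mol

ΔHrxn = -4139.9 kJ/mol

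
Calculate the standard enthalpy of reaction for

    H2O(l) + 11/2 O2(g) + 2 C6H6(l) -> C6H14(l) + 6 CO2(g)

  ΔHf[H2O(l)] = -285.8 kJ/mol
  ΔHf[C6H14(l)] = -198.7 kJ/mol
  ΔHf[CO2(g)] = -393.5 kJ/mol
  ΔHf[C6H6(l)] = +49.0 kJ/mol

ΔH° = -2371.9 kJ/mol

Products: 1·(-198.7) + 6·(-393.5) = -2559.7
Reactants: 1·(-285.8) + 11/2·(+0.0) + 2·(+49.0) = -187.8
ΔH° = (-2559.7) − (-187.8) = -2371.9 kJ/mol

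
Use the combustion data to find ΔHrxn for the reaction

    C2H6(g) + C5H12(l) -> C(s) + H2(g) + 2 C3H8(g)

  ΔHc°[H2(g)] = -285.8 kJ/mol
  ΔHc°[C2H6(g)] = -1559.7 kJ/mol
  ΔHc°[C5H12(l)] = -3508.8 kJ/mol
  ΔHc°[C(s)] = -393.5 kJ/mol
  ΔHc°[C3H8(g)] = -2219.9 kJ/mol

With combustion enthalpies, reactants minus products:
= [1·(-1559.7) + 1·(-3508.8)] − [1·(-393.5) + 1·(-285.8) + 2·(-2219.9)]
= 50.6 kJ/mol

ΔHrxn = 50.6 kJ/mol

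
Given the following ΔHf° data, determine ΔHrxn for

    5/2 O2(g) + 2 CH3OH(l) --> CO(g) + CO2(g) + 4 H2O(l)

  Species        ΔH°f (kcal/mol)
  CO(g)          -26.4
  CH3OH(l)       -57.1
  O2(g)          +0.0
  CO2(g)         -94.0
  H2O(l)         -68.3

Products: 1·(-26.4) + 1·(-94.0) + 4·(-68.3) = -393.6
Reactants: 5/2·(+0.0) + 2·(-57.1) = -114.2
ΔHrxn = (-393.6) − (-114.2) = -279.4 kcal/mol

ΔHrxn = -279.4 kcal/mol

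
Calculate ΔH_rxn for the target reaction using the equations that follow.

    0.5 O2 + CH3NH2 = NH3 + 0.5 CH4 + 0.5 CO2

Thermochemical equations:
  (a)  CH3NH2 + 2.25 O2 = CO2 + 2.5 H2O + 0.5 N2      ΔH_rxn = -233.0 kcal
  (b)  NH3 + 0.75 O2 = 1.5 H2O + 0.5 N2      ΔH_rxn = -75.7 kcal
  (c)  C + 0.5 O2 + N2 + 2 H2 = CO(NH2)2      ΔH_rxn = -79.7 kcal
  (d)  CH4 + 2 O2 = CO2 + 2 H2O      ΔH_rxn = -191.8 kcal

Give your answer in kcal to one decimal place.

ΔH_rxn = -61.4 kcal

(a) as written: -233.0 kcal
(b) reversed: +75.7 kcal
(c): not needed.
(d) reversed and × 1/2: (-1/2)·(-191.8) = +95.9 kcal
ΔH_rxn = (1)·(-233.0) + (-1)·(-75.7) + (-1/2)·(-191.8) = -61.4 kcal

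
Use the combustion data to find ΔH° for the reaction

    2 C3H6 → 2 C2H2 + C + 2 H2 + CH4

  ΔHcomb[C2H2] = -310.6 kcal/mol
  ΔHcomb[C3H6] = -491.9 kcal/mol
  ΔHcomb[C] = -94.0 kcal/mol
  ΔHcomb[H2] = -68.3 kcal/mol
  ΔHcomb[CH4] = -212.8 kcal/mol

Using ΔH = Σ nΔHc°(reactants) − Σ nΔHc°(products):
= [2·(-491.9)] − [2·(-310.6) + 1·(-94.0) + 2·(-68.3) + 1·(-212.8)]
= 80.8 kcal/mol

ΔH° = 80.8 kcal/mol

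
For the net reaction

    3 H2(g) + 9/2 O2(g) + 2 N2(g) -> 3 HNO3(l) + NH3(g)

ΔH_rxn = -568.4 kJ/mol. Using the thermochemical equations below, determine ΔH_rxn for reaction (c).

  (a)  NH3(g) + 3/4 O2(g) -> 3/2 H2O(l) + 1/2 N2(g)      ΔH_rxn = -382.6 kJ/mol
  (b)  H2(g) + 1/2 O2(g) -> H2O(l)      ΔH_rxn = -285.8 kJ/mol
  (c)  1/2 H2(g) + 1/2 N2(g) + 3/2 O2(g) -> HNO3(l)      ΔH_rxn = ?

ΔH_rxn = -174.1 kJ/mol

(a) reversed: +382.6 kJ/mol
(b) × 3/2: (3/2)·(-285.8) = -428.7 kJ/mol
(c) × 3: contributes 3·x
-568.4 = (+382.6) + (-428.7) + 3·x
x = (-568.4 − (-46.1)) / (3) = -174.1 kJ/mol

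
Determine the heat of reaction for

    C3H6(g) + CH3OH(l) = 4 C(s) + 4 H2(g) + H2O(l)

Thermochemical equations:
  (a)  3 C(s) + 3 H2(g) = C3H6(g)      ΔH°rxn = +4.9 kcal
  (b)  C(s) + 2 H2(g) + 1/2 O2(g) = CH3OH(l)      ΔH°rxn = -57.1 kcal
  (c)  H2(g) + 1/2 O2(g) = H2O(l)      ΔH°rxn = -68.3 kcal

(a) reversed (C3H6(g) must end up as a reactant): -4.9 kcal
(b) reversed (reverse to put CH3OH(l) on the reactant side): +57.1 kcal
(c) as written (H2O(l) already on the product side): -68.3 kcal
Summing the manipulated equations, ΔH°rxn = (-4.9) + (+57.1) + (-68.3) = -16.1 kcal

ΔH°rxn = -16.1 kcal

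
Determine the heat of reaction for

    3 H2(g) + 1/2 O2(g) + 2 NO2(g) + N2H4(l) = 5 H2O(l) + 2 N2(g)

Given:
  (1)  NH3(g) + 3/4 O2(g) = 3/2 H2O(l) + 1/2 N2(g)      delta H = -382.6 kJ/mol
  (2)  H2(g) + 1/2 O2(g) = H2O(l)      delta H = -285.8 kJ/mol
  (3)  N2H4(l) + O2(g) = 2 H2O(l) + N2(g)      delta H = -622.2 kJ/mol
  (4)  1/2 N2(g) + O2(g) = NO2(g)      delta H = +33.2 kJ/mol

(1): not needed.
(2) × 3: (3)·(-285.8) = -857.4 kJ/mol
(3) as written: -622.2 kJ/mol
(4) reversed and × 2: (-2)·(+33.2) = -66.4 kJ/mol
Summing the manipulated equations, delta H = (3)·(-285.8) + (1)·(-622.2) + (-2)·(+33.2) = -1546.0 kJ/mol

delta H = -1546.0 kJ/mol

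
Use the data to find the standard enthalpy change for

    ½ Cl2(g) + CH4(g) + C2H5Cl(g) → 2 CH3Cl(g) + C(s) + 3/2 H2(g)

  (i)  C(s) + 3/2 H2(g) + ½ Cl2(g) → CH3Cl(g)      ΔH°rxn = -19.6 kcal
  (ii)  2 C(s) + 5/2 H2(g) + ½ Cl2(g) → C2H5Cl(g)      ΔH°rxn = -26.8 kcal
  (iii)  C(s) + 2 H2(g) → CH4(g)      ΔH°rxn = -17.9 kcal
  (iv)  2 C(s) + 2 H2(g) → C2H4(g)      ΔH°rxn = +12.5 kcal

(i) × 2: (2)·(-19.6) = -39.2 kcal
(ii) reversed: +26.8 kcal
(iii) reversed: +17.9 kcal
(iv): not needed.
By Hess's law, ΔH°rxn = (2)·(-19.6) + (-1)·(-26.8) + (-1)·(-17.9) = 5.5 kcal

ΔH°rxn = 5.5 kcal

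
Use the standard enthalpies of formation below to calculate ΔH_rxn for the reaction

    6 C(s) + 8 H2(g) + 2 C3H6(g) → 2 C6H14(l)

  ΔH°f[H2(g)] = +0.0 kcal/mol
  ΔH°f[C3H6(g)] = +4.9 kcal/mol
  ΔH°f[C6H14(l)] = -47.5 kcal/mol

ΔH_rxn = -104.8 kcal/mol

Products: 2·(-47.5) = -95.0
Reactants: 6·(+0.0) + 8·(+0.0) + 2·(+4.9) = +9.8
ΔH_rxn = (-95.0) − (+9.8) = -104.8 kcal/mol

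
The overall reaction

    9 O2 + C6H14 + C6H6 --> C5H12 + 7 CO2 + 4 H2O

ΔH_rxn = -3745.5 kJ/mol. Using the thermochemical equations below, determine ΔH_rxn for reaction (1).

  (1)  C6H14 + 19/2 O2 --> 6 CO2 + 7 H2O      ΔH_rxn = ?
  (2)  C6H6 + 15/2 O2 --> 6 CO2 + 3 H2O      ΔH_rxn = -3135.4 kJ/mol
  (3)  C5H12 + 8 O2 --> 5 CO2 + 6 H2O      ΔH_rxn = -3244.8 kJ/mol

(1) as written (C6H14 already on the reactant side): contributes x
(2) as written (C6H6 already on the reactant side): -3135.4 kJ/mol
(3) reversed (reverse to put C5H12 on the product side): +3244.8 kJ/mol
-3745.5 = (-3135.4) + (+3244.8) + x
x = (-3745.5 − (+109.4)) / (1) = -3854.9 kJ/mol

ΔH_rxn = -3854.9 kJ/mol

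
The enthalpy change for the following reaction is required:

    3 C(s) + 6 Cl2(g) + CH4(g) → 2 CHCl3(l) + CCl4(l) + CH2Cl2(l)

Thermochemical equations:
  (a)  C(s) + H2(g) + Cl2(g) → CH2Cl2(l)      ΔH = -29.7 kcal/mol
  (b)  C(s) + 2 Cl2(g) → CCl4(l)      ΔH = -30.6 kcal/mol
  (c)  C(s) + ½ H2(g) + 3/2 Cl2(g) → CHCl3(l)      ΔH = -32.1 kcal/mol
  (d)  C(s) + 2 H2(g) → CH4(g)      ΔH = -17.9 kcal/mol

(a) as written (CH2Cl2(l) already on the product side): -29.7 kcal/mol
(b) as written (CCl4(l) already on the product side): -30.6 kcal/mol
(c) × 2 (scale by 2 for the 2 CHCl3(l)): (2)·(-32.1) = -64.2 kcal/mol
(d) reversed (CH4(g) must end up as a reactant): +17.9 kcal/mol
By Hess's law, ΔH = (-29.7) + (-30.6) + (-64.2) + (+17.9) = -106.6 kcal/mol

ΔH = -106.6 kcal/mol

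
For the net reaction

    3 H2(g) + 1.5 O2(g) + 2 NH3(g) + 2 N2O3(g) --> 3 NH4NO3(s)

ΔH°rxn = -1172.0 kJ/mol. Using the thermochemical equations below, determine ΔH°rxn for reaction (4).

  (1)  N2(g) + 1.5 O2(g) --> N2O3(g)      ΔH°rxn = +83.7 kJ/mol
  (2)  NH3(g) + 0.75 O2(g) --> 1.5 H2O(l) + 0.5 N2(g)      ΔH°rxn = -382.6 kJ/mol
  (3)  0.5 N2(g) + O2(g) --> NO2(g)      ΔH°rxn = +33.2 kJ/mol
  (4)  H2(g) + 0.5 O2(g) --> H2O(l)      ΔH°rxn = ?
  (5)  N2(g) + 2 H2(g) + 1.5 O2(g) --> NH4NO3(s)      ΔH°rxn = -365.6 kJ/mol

(1) reversed and × 2 (reverse to put N2O3(g) on the reactant side; ×2 to match 2 N2O3(g) in the target): (-2)·(+83.7) = -167.4 kJ/mol
(2) × 2 (×2 to match 2 NH3(g) in the target): (2)·(-382.6) = -765.2 kJ/mol
(3): not needed (NO2(g) appears nowhere else).
(4) reversed and × 3: contributes −3·x
(5) × 3 (×3 to match 3 NH4NO3(s) in the target): (3)·(-365.6) = -1096.8 kJ/mol
-1172.0 = (-167.4) + (-765.2) + (-1096.8) − 3·x
x = (-1172.0 − (-2029.4)) / (-3) = -285.8 kJ/mol

ΔH°rxn = -285.8 kJ/mol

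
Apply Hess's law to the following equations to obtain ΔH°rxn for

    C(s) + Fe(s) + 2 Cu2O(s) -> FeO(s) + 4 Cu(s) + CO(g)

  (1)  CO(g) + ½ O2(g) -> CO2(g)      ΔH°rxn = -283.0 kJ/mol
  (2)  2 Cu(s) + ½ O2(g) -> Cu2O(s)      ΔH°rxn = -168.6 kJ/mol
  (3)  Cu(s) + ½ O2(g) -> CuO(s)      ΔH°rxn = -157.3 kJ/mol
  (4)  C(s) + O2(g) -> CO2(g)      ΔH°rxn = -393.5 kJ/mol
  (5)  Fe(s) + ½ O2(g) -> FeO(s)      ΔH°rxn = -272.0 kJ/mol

ΔH°rxn = -45.3 kJ/mol

(1) reversed (CO(g) must end up as a product): +283.0 kJ/mol
(2) reversed and × 2 (Cu2O(s) must end up as a reactant; ×2 to match 2 Cu2O(s) in the target): (-2)·(-168.6) = +337.2 kJ/mol
(3): not needed (CuO(s) appears nowhere else).
(4) as written (C(s) already on the reactant side): -393.5 kJ/mol
(5) as written (FeO(s) already on the product side): -272.0 kJ/mol
ΔH°rxn = (+283.0) + (+337.2) + (-393.5) + (-272.0) = -45.3 kJ/mol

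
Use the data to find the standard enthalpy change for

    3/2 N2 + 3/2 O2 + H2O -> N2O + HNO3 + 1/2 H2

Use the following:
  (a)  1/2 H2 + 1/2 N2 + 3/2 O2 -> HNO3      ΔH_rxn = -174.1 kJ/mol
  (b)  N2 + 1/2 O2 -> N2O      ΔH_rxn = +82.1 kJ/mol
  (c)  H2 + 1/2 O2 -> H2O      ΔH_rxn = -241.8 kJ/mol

(a) as written: -174.1 kJ/mol
(b) as written: +82.1 kJ/mol
(c) reversed: +241.8 kJ/mol
Combining the equations, ΔH_rxn = (-174.1) + (+82.1) + (+241.8) = 149.8 kJ/mol

ΔH_rxn = 149.8 kJ/mol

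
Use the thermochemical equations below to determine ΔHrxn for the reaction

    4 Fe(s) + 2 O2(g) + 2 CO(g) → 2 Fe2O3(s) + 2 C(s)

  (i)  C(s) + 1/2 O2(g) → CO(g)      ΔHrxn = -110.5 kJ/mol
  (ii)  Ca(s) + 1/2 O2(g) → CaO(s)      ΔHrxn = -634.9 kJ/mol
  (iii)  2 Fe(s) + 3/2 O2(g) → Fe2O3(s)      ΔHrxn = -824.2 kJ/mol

(i) reversed and × 2: (-2)·(-110.5) = +221.0 kJ/mol
(ii): not needed.
(iii) × 2: (2)·(-824.2) = -1648.4 kJ/mol
ΔHrxn = (-2)·(-110.5) + (2)·(-824.2) = -1427.4 kJ/mol

ΔHrxn = -1427.4 kJ/mol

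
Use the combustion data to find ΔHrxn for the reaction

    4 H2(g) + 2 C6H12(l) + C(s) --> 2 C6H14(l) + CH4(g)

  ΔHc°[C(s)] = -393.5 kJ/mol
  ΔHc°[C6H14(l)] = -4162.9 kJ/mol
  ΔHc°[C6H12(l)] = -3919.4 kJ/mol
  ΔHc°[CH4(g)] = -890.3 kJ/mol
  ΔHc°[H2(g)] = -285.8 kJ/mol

ΔHrxn = -159.4 kJ/mol

Using ΔH = Σ nΔHc°(reactants) − Σ nΔHc°(products):
= [4·(-285.8) + 2·(-3919.4) + 1·(-393.5)] − [2·(-4162.9) + 1·(-890.3)]
= -159.4 kJ/mol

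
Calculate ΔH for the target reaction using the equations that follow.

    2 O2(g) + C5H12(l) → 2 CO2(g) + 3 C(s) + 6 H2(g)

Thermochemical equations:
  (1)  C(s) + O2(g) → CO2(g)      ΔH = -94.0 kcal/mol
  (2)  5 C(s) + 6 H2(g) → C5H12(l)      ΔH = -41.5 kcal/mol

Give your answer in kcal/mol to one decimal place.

ΔH = -146.5 kcal/mol

(1) × 2 (scale by 2 for the 2 CO2(g)): (2)·(-94.0) = -188.0 kcal/mol
(2) reversed (reverse to put C5H12(l) on the reactant side): +41.5 kcal/mol
ΔH = (2)·(-94.0) + (-1)·(-41.5) = -146.5 kcal/mol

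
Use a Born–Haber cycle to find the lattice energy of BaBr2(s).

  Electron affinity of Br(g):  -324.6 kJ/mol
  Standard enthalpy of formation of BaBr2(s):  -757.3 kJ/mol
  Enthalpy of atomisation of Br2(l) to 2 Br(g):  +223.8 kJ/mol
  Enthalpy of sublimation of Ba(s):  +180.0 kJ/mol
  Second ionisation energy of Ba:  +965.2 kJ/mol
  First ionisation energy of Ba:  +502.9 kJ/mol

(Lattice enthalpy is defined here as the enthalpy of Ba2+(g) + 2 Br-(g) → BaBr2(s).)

U = -1980.0 kJ/mol

ΔHf° = 1·ΔHsub + 1·(ΣIE) + 1·D(Br2) + 2·EA + U
-757.3 = 1·(+180.0) + 1·(+1468.1) + 1·(+223.8) + 2·(-324.6) + U
U = -757.3 − (+1222.7) = -1980.0 kJ/mol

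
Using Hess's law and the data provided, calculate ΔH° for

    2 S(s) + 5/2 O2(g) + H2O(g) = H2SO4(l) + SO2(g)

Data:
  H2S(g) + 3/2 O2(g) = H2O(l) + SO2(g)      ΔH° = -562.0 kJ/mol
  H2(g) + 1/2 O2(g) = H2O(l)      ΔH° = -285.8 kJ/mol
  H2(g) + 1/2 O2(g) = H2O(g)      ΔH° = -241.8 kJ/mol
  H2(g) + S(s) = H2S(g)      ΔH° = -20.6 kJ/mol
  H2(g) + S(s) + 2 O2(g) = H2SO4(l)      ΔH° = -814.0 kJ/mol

equation 1 as written (SO2(g) already on the product side): -562.0 kJ/mol
equation 2 reversed: +285.8 kJ/mol
equation 3 reversed (reverse to put H2O(g) on the reactant side): +241.8 kJ/mol
equation 4 as written: -20.6 kJ/mol
equation 5 as written (H2SO4(l) already on the product side): -814.0 kJ/mol
ΔH° = (1)·(-562.0) + (-1)·(-285.8) + (-1)·(-241.8) + (1)·(-20.6) + (1)·(-814.0) = -869.0 kJ/mol

ΔH° = -869.0 kJ/mol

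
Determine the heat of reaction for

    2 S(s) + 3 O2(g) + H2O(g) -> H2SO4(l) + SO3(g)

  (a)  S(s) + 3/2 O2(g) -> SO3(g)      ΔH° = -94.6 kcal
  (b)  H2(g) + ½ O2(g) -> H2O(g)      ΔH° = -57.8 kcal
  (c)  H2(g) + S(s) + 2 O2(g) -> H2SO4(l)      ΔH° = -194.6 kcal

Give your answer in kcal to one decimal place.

ΔH° = -231.4 kcal

(a) as written: -94.6 kcal
(b) reversed: +57.8 kcal
(c) as written: -194.6 kcal
Summing the manipulated equations, ΔH° = (1)·(-94.6) + (-1)·(-57.8) + (1)·(-194.6) = -231.4 kcal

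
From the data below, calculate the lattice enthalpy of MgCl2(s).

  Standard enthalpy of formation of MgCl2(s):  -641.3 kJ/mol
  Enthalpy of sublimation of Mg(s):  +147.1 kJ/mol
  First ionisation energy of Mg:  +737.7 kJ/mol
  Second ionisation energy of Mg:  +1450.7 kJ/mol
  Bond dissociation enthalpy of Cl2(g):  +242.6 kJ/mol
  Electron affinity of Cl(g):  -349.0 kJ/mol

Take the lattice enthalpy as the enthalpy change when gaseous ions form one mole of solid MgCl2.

U = -2521.4 kJ/mol

ΔHf° = 1·ΔHsub + 1·(ΣIE) + 1·D(Cl2) + 2·EA + U
-641.3 = 1·(+147.1) + 1·(+2188.4) + 1·(+242.6) + 2·(-349.0) + U
U = -641.3 − (+1880.1) = -2521.4 kJ/mol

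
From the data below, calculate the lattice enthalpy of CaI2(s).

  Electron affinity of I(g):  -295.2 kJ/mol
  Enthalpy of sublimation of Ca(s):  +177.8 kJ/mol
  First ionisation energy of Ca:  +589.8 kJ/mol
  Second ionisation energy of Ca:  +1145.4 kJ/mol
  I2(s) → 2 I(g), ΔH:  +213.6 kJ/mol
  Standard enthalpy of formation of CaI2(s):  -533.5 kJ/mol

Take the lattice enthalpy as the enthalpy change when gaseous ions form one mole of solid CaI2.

U = -2069.7 kJ/mol

ΔHf° = 1·ΔHsub + 1·(ΣIE) + 1·D(I2) + 2·EA + U
-533.5 = 1·(+177.8) + 1·(+1735.2) + 1·(+213.6) + 2·(-295.2) + U
U = -533.5 − (+1536.2) = -2069.7 kJ/mol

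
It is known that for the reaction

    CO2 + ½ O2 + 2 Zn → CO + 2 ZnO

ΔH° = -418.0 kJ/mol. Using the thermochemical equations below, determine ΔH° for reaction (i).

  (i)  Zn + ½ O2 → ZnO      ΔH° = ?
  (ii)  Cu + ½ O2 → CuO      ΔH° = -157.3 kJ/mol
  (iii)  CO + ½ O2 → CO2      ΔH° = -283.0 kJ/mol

ΔH° = -350.5 kJ/mol

(i) × 2: contributes 2·x
(ii): not needed.
(iii) reversed: +283.0 kJ/mol
-418.0 = (+283.0) + 2·x
x = (-418.0 − (+283.0)) / (2) = -350.5 kJ/mol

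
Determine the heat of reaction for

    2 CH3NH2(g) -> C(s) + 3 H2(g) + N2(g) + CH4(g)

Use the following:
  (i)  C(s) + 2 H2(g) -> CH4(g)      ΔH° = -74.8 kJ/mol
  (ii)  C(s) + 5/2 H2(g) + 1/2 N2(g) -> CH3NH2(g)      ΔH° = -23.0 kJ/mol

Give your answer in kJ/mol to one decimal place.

(i) as written (CH4(g) already on the product side): -74.8 kJ/mol
(ii) reversed and × 2 (CH3NH2(g) must end up as a reactant; ×2 to match 2 CH3NH2(g) in the target): (-2)·(-23.0) = +46.0 kJ/mol
Since enthalpy is a state function, ΔH° = (-74.8) + (+46.0) = -28.8 kJ/mol

ΔH° = -28.8 kJ/mol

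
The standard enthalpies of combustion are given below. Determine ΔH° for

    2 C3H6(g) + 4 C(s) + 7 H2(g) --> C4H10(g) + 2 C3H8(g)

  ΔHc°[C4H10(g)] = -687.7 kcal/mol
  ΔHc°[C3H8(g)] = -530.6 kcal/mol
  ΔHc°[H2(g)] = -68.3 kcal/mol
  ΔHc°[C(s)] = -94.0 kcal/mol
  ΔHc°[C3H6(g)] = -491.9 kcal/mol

ΔH° = -89.0 kcal/mol

With combustion enthalpies, reactants minus products:
= [2·(-491.9) + 4·(-94.0) + 7·(-68.3)] − [1·(-687.7) + 2·(-530.6)]
= -89.0 kcal/mol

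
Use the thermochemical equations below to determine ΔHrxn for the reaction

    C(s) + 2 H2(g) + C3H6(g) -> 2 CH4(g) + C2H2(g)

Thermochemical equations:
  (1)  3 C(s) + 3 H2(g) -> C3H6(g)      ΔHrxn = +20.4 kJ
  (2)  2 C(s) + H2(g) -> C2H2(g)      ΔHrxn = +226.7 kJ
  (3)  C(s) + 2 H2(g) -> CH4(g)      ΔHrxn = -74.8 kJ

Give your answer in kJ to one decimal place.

(1) reversed (C3H6(g) must end up as a reactant): -20.4 kJ
(2) as written (C2H2(g) already on the product side): +226.7 kJ
(3) × 2 (scale by 2 for the 2 CH4(g)): (2)·(-74.8) = -149.6 kJ
ΔHrxn = (-1)·(+20.4) + (1)·(+226.7) + (2)·(-74.8) = 56.7 kJ

ΔHrxn = 56.7 kJ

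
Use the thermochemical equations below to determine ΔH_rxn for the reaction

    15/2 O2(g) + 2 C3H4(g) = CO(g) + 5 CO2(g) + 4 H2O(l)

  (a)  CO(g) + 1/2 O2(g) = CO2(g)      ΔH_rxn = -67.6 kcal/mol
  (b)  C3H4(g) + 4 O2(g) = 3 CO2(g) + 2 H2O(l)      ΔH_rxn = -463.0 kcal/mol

ΔH_rxn = -858.4 kcal/mol

(a) reversed: +67.6 kcal/mol
(b) × 2: (2)·(-463.0) = -926.0 kcal/mol
Summing the manipulated equations, ΔH_rxn = (+67.6) + (-926.0) = -858.4 kcal/mol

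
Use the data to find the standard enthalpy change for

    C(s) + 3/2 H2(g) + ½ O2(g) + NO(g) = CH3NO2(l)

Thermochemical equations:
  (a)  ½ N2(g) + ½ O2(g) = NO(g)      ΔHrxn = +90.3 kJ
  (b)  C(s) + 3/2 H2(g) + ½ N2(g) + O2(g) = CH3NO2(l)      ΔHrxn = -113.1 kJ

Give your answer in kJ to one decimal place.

(a) reversed: -90.3 kJ
(b) as written: -113.1 kJ
By Hess's law, ΔHrxn = (-90.3) + (-113.1) = -203.4 kJ

ΔHrxn = -203.4 kJ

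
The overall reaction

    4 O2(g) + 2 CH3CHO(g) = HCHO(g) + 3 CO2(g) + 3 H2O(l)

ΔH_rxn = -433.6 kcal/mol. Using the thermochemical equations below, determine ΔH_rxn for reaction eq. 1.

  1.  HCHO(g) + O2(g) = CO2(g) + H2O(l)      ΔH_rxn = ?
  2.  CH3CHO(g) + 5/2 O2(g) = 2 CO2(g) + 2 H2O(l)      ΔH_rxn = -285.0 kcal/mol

eq. 1 reversed: contributes −x
eq. 2 × 2: (2)·(-285.0) = -570.0 kcal/mol
-433.6 = (-570.0) − x
x = (-433.6 − (-570.0)) / (-1) = -136.4 kcal/mol

ΔH_rxn = -136.4 kcal/mol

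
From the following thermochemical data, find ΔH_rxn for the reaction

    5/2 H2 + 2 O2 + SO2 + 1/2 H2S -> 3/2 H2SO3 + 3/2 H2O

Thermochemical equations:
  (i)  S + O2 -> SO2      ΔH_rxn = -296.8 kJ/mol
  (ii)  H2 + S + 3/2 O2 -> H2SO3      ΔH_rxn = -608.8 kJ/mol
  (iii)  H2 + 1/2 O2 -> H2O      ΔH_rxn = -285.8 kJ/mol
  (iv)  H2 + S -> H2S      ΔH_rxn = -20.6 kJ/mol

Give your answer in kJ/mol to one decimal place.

ΔH_rxn = -1034.8 kJ/mol

(i) reversed (reverse to put SO2 on the reactant side): +296.8 kJ/mol
(ii) × 3/2 (×3/2 to match 3/2 H2SO3 in the target): (3/2)·(-608.8) = -913.2 kJ/mol
(iii) × 3/2 (×3/2 to match 3/2 H2O in the target): (3/2)·(-285.8) = -428.7 kJ/mol
(iv) reversed and × 1/2 (reverse to put H2S on the reactant side; scale by 1/2 for the 1/2 H2S): (-1/2)·(-20.6) = +10.3 kJ/mol
Summing the manipulated equations, ΔH_rxn = (-1)·(-296.8) + (3/2)·(-608.8) + (3/2)·(-285.8) + (-1/2)·(-20.6) = -1034.8 kJ/mol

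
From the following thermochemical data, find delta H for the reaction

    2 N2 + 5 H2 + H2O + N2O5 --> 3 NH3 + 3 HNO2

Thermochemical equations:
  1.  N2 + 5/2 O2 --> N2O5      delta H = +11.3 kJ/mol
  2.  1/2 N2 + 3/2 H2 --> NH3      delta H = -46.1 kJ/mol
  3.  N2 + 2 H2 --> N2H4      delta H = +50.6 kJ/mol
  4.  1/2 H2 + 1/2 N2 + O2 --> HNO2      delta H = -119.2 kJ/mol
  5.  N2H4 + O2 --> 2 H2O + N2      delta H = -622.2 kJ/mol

delta H = -221.4 kJ/mol

eq. 1 reversed: -11.3 kJ/mol
eq. 2 × 3: (3)·(-46.1) = -138.3 kJ/mol
eq. 3 reversed and × 1/2: (-1/2)·(+50.6) = -25.3 kJ/mol
eq. 4 × 3: (3)·(-119.2) = -357.6 kJ/mol
eq. 5 reversed and × 1/2: (-1/2)·(-622.2) = +311.1 kJ/mol
delta H = (-11.3) + (-138.3) + (-25.3) + (-357.6) + (+311.1) = -221.4 kJ/mol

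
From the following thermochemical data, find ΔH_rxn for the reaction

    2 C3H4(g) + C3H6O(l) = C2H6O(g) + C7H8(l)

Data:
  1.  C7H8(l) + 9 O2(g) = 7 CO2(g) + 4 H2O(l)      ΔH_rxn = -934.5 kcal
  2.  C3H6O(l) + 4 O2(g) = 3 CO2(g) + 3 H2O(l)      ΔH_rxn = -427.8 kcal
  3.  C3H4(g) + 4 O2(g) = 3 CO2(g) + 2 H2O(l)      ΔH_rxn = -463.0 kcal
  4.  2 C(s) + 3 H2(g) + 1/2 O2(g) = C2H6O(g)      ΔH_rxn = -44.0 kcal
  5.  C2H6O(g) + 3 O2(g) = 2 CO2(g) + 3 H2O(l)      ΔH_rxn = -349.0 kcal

ΔH_rxn = -70.3 kcal

eq. 1 reversed: +934.5 kcal
eq. 2 as written: -427.8 kcal
eq. 3 × 2: (2)·(-463.0) = -926.0 kcal
eq. 4: not needed.
eq. 5 reversed: +349.0 kcal
ΔH_rxn = (-1)·(-934.5) + (1)·(-427.8) + (2)·(-463.0) + (-1)·(-349.0) = -70.3 kcal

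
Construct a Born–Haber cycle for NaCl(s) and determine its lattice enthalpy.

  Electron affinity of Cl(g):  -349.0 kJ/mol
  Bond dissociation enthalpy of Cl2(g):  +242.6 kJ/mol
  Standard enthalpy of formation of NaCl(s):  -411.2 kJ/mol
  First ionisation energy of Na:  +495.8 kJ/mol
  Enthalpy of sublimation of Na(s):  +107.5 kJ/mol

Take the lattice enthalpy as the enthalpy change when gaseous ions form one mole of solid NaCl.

U = -786.8 kJ/mol

ΔHf° = 1·ΔHsub + 1·(ΣIE) + 1/2·D(Cl2) + 1·EA + U
-411.2 = 1·(+107.5) + 1·(+495.8) + 1/2·(+242.6) + 1·(-349.0) + U
U = -411.2 − (+375.6) = -786.8 kJ/mol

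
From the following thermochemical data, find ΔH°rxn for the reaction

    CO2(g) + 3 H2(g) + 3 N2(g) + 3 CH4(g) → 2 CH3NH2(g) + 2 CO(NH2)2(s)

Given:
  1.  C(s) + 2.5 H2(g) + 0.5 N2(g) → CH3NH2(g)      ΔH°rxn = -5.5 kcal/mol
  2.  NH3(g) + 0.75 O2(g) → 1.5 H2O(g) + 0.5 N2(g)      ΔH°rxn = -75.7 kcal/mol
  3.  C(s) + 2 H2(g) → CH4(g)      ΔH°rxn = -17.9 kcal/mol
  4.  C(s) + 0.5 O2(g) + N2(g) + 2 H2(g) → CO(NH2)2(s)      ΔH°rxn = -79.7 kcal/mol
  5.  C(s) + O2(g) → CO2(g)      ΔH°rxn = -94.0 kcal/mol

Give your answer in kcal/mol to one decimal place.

ΔH°rxn = -22.7 kcal/mol

eq. 1 × 2: (2)·(-5.5) = -11.0 kcal/mol
eq. 2: not needed.
eq. 3 reversed and × 3: (-3)·(-17.9) = +53.7 kcal/mol
eq. 4 × 2: (2)·(-79.7) = -159.4 kcal/mol
eq. 5 reversed: +94.0 kcal/mol
By Hess's law, ΔH°rxn = (2)·(-5.5) + (-3)·(-17.9) + (2)·(-79.7) + (-1)·(-94.0) = -22.7 kcal/mol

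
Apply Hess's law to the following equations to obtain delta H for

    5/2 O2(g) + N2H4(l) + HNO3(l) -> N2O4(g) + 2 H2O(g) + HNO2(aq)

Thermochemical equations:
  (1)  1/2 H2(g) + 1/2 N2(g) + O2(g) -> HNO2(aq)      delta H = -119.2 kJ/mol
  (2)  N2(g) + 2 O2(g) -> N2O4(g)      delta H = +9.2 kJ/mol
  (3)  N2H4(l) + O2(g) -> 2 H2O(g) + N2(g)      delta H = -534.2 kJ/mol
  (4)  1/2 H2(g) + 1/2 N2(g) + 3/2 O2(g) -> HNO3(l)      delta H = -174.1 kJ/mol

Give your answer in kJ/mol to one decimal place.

(1) as written (HNO2(aq) already on the product side): -119.2 kJ/mol
(2) as written (N2O4(g) already on the product side): +9.2 kJ/mol
(3) as written (N2H4(l) already on the reactant side): -534.2 kJ/mol
(4) reversed (HNO3(l) must end up as a reactant): +174.1 kJ/mol
Combining the equations, delta H = (-119.2) + (+9.2) + (-534.2) + (+174.1) = -470.1 kJ/mol

delta H = -470.1 kJ/mol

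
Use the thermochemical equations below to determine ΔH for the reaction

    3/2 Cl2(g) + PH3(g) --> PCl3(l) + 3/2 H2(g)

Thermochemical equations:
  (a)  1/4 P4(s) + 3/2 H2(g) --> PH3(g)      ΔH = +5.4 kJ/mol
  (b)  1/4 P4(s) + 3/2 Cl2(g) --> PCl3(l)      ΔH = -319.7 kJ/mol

(a) reversed: -5.4 kJ/mol
(b) as written: -319.7 kJ/mol
Since enthalpy is a state function, ΔH = (-5.4) + (-319.7) = -325.1 kJ/mol

ΔH = -325.1 kJ/mol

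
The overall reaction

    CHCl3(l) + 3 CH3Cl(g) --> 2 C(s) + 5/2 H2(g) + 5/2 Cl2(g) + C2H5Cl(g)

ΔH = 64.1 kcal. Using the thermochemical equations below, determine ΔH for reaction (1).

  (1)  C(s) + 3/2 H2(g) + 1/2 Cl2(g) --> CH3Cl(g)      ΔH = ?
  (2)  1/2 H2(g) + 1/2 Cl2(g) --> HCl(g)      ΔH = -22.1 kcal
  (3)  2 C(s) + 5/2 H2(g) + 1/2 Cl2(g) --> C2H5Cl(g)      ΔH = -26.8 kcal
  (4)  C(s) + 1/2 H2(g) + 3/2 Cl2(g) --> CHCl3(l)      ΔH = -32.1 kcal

(1) reversed and × 3 (CH3Cl(g) must end up as a reactant; scale by 3 for the 3 CH3Cl(g)): contributes −3·x
(2): not needed (HCl(g) appears nowhere else).
(3) as written (C2H5Cl(g) already on the product side): -26.8 kcal
(4) reversed (reverse to put CHCl3(l) on the reactant side): +32.1 kcal
+64.1 = (-26.8) + (+32.1) − 3·x
x = (+64.1 − (+5.3)) / (-3) = -19.6 kcal

ΔH = -19.6 kcal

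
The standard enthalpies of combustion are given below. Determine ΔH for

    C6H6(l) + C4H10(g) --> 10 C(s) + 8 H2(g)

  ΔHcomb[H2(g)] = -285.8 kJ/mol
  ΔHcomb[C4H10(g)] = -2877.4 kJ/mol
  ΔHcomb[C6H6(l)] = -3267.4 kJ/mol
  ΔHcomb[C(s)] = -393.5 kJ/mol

With combustion enthalpies, reactants minus products:
= [1·(-3267.4) + 1·(-2877.4)] − [10·(-393.5) + 8·(-285.8)]
= 76.6 kJ/mol

ΔH = 76.6 kJ/mol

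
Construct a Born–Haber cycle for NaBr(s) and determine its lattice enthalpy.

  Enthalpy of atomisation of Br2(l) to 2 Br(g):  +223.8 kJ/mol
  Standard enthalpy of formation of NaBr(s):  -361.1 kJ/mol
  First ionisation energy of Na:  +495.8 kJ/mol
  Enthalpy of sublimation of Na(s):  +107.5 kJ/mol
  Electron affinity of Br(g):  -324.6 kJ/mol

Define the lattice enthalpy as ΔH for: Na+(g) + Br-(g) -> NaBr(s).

ΔHf° = 1·ΔHsub + 1·(ΣIE) + 1/2·D(Br2) + 1·EA + U
-361.1 = 1·(+107.5) + 1·(+495.8) + 1/2·(+223.8) + 1·(-324.6) + U
U = -361.1 − (+390.6) = -751.7 kJ/mol

U = -751.7 kJ/mol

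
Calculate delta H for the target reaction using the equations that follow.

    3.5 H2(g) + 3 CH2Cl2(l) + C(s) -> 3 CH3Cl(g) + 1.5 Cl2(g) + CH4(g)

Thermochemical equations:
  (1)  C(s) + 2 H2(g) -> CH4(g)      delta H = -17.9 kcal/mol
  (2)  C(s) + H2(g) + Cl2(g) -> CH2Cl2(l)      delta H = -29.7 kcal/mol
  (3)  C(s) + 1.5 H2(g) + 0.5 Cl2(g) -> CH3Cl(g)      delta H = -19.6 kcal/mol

delta H = 12.4 kcal/mol

(1) as written (CH4(g) already on the product side): -17.9 kcal/mol
(2) reversed and × 3 (CH2Cl2(l) must end up as a reactant; ×3 to match 3 CH2Cl2(l) in the target): (-3)·(-29.7) = +89.1 kcal/mol
(3) × 3 (scale by 3 for the 3 CH3Cl(g)): (3)·(-19.6) = -58.8 kcal/mol
delta H = (1)·(-17.9) + (-3)·(-29.7) + (3)·(-19.6) = 12.4 kcal/mol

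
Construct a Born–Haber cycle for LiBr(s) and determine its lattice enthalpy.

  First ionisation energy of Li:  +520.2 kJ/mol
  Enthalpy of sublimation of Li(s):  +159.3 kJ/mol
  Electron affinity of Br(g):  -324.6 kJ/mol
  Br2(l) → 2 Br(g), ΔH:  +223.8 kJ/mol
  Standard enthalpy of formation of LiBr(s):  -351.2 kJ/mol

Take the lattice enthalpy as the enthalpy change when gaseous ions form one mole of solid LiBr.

ΔHf° = 1·ΔHsub + 1·(ΣIE) + 1/2·D(Br2) + 1·EA + U
-351.2 = 1·(+159.3) + 1·(+520.2) + 1/2·(+223.8) + 1·(-324.6) + U
U = -351.2 − (+466.8) = -818.0 kJ/mol

U = -818.0 kJ/mol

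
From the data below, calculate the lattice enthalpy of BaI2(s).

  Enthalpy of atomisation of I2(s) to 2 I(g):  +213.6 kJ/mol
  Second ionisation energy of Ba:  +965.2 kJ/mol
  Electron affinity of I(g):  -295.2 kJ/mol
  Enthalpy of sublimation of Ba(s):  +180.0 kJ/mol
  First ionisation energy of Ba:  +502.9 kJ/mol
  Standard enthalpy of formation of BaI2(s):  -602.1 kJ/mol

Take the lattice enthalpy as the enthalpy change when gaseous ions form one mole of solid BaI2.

ΔHf° = 1·ΔHsub + 1·(ΣIE) + 1·D(I2) + 2·EA + U
-602.1 = 1·(+180.0) + 1·(+1468.1) + 1·(+213.6) + 2·(-295.2) + U
U = -602.1 − (+1271.3) = -1873.4 kJ/mol

U = -1873.4 kJ/mol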